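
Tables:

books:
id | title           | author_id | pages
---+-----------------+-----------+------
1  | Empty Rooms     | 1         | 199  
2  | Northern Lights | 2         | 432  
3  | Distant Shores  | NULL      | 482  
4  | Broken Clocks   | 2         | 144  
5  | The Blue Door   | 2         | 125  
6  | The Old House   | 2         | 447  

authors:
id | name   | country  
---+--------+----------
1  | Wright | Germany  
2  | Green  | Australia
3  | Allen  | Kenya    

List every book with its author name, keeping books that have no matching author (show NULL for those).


LEFT JOIN keeps every row from books (the left table); where author_id has no match in authors, the author columns become NULL. Walk through each book:
  - book 1 (Empty Rooms): author_id=1 -> matches Wright
  - book 2 (Northern Lights): author_id=2 -> matches Green
  - book 3 (Distant Shores): author_id=NULL, no match -> kept with NULL
  - book 4 (Broken Clocks): author_id=2 -> matches Green
  - book 5 (The Blue Door): author_id=2 -> matches Green
  - book 6 (The Old House): author_id=2 -> matches Green
All 6 rows appear; 1 has NULL author.

SQL:
SELECT a.title, b.name AS author
FROM books a
LEFT JOIN authors b ON a.author_id = b.id

Result:
title           | author
----------------+-------
Empty Rooms     | Wright
Northern Lights | Green 
Distant Shores  | NULL  
Broken Clocks   | Green 
The Blue Door   | Green 
The Old House   | Green 


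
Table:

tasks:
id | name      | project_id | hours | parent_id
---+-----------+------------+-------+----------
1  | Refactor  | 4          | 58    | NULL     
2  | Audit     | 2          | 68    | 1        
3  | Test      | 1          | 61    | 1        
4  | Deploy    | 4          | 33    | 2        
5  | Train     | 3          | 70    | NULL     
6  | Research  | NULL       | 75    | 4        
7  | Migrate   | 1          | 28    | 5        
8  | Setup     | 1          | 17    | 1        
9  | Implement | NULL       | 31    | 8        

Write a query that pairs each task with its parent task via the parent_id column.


This is a self-join: tasks is joined to a second copy of itself, matching each row's parent_id to another row's id. Use LEFT JOIN so rows with parent_id=NULL are kept.
  - task 1 (Refactor): parent_id=NULL -> NULL
  - task 2 (Audit): parent_id=1 -> Refactor
  - task 3 (Test): parent_id=1 -> Refactor
  - task 4 (Deploy): parent_id=2 -> Audit
  - task 5 (Train): parent_id=NULL -> NULL
  - task 6 (Research): parent_id=4 -> Deploy
  - task 7 (Migrate): parent_id=5 -> Train
  - task 8 (Setup): parent_id=1 -> Refactor
  - task 9 (Implement): parent_id=8 -> Setup

SQL:
SELECT a.name AS item, b.name AS parent
FROM tasks a
LEFT JOIN tasks b ON a.parent_id = b.id

Result:
item      | parent  
----------+---------
Refactor  | NULL    
Audit     | Refactor
Test      | Refactor
Deploy    | Audit   
Train     | NULL    
Research  | Deploy  
Migrate   | Train   
Setup     | Refactor
Implement | Setup   


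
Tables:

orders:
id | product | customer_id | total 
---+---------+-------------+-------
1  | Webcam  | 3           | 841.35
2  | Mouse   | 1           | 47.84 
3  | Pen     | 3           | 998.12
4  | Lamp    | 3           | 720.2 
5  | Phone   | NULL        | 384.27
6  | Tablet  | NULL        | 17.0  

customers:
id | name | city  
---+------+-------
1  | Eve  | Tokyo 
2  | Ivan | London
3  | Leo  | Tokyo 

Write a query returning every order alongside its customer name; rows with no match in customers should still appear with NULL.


LEFT JOIN keeps every row from orders (the left table); where customer_id has no match in customers, the customer columns become NULL. Walk through each order:
  - order 1 (Webcam): customer_id=3 -> matches Leo
  - order 2 (Mouse): customer_id=1 -> matches Eve
  - order 3 (Pen): customer_id=3 -> matches Leo
  - order 4 (Lamp): customer_id=3 -> matches Leo
  - order 5 (Phone): customer_id=NULL, no match -> kept with NULL
  - order 6 (Tablet): customer_id=NULL, no match -> kept with NULL
All 6 rows appear; 2 have NULL customer.

SQL:
SELECT a.product, b.name AS customer
FROM orders a
LEFT JOIN customers b ON a.customer_id = b.id

Result:
product | customer
--------+---------
Webcam  | Leo     
Mouse   | Eve     
Pen     | Leo     
Lamp    | Leo     
Phone   | NULL    
Tablet  | NULL    


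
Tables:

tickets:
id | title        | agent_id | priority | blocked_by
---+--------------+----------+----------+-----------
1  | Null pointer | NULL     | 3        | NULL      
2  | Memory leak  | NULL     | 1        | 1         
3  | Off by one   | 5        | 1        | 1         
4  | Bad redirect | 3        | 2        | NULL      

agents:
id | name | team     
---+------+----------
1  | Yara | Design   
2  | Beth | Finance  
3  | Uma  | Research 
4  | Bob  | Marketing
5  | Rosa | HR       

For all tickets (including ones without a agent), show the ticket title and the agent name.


LEFT JOIN keeps every row from tickets (the left table); where agent_id has no match in agents, the agent columns become NULL. Walk through each ticket:
  - ticket 1 (Null pointer): agent_id=NULL, no match -> kept with NULL
  - ticket 2 (Memory leak): agent_id=NULL, no match -> kept with NULL
  - ticket 3 (Off by one): agent_id=5 -> matches Rosa
  - ticket 4 (Bad redirect): agent_id=3 -> matches Uma
All 4 rows appear; 2 have NULL agent.

SQL:
SELECT a.title, b.name AS agent
FROM tickets a
LEFT JOIN agents b ON a.agent_id = b.id

Result:
title        | agent
-------------+------
Null pointer | NULL 
Memory leak  | NULL 
Off by one   | Rosa 
Bad redirect | Uma  


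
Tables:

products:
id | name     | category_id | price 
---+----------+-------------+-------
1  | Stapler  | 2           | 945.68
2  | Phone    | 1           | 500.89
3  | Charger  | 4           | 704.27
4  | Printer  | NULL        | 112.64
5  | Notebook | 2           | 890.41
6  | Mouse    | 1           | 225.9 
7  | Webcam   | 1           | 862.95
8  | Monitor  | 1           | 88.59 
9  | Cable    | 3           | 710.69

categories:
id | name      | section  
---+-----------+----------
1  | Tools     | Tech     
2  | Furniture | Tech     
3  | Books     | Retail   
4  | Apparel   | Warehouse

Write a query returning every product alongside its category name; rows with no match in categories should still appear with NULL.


LEFT JOIN keeps every row from products (the left table); where category_id has no match in categories, the category columns become NULL. Walk through each product:
  - product 1 (Stapler): category_id=2 -> matches Furniture
  - product 2 (Phone): category_id=1 -> matches Tools
  - product 3 (Charger): category_id=4 -> matches Apparel
  - product 4 (Printer): category_id=NULL, no match -> kept with NULL
  - product 5 (Notebook): category_id=2 -> matches Furniture
  - product 6 (Mouse): category_id=1 -> matches Tools
  - product 7 (Webcam): category_id=1 -> matches Tools
  - product 8 (Monitor): category_id=1 -> matches Tools
  - product 9 (Cable): category_id=3 -> matches Books
All 9 rows appear; 1 has NULL category.

SQL:
SELECT a.name, b.name AS category
FROM products a
LEFT JOIN categories b ON a.category_id = b.id

Result:
name     | category 
---------+----------
Stapler  | Furniture
Phone    | Tools    
Charger  | Apparel  
Printer  | NULL     
Notebook | Furniture
Mouse    | Tools    
Webcam   | Tools    
Monitor  | Tools    
Cable    | Books    


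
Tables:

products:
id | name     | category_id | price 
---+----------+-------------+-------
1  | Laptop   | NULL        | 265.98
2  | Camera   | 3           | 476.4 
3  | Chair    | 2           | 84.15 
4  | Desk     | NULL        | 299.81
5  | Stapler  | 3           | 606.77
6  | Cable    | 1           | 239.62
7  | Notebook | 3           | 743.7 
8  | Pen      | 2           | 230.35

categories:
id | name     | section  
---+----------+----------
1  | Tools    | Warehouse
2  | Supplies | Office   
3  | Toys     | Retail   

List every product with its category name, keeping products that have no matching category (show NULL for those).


LEFT JOIN keeps every row from products (the left table); where category_id has no match in categories, the category columns become NULL. Walk through each product:
  - product 1 (Laptop): category_id=NULL, no match -> kept with NULL
  - product 2 (Camera): category_id=3 -> matches Toys
  - product 3 (Chair): category_id=2 -> matches Supplies
  - product 4 (Desk): category_id=NULL, no match -> kept with NULL
  - product 5 (Stapler): category_id=3 -> matches Toys
  - product 6 (Cable): category_id=1 -> matches Tools
  - product 7 (Notebook): category_id=3 -> matches Toys
  - product 8 (Pen): category_id=2 -> matches Supplies
All 8 rows appear; 2 have NULL category.

SQL:
SELECT a.name, b.name AS category
FROM products a
LEFT JOIN categories b ON a.category_id = b.id

Result:
name     | category
---------+---------
Laptop   | NULL    
Camera   | Toys    
Chair    | Supplies
Desk     | NULL    
Stapler  | Toys    
Cable    | Tools   
Notebook | Toys    
Pen      | Supplies


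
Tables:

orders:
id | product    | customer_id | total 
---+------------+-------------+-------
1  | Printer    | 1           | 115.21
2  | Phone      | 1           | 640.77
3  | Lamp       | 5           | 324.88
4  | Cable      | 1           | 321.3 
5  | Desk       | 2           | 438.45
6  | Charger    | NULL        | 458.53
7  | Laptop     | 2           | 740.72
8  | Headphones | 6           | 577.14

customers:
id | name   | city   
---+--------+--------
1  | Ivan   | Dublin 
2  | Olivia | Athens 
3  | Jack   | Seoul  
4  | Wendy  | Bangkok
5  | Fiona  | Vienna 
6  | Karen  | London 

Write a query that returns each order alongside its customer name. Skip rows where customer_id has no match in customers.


INNER JOIN keeps only orders rows whose customer_id matches an id in customers. Walk through each order:
  - order 1 (Printer): customer_id=1 -> matches Ivan
  - order 2 (Phone): customer_id=1 -> matches Ivan
  - order 3 (Lamp): customer_id=5 -> matches Fiona
  - order 4 (Cable): customer_id=1 -> matches Ivan
  - order 5 (Desk): customer_id=2 -> matches Olivia
  - order 6 (Charger): customer_id=NULL, no match -> dropped
  - order 7 (Laptop): customer_id=2 -> matches Olivia
  - order 8 (Headphones): customer_id=6 -> matches Karen
So 1 of 8 rows is dropped.

SQL:
SELECT a.product, b.name AS customer
FROM orders a
INNER JOIN customers b ON a.customer_id = b.id

Result:
product    | customer
-----------+---------
Printer    | Ivan    
Phone      | Ivan    
Lamp       | Fiona   
Cable      | Ivan    
Desk       | Olivia  
Laptop     | Olivia  
Headphones | Karen   


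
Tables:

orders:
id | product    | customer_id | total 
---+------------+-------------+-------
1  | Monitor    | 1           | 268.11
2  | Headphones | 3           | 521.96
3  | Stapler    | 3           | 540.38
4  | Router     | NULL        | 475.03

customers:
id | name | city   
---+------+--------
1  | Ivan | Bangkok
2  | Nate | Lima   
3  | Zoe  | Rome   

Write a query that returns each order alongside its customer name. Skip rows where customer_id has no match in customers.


INNER JOIN keeps only orders rows whose customer_id matches an id in customers. Walk through each order:
  - order 1 (Monitor): customer_id=1 -> matches Ivan
  - order 2 (Headphones): customer_id=3 -> matches Zoe
  - order 3 (Stapler): customer_id=3 -> matches Zoe
  - order 4 (Router): customer_id=NULL, no match -> dropped
So 1 of 4 rows is dropped.

SQL:
SELECT a.product, b.name AS customer
FROM orders a
INNER JOIN customers b ON a.customer_id = b.id

Result:
product    | customer
-----------+---------
Monitor    | Ivan    
Headphones | Zoe     
Stapler    | Zoe     


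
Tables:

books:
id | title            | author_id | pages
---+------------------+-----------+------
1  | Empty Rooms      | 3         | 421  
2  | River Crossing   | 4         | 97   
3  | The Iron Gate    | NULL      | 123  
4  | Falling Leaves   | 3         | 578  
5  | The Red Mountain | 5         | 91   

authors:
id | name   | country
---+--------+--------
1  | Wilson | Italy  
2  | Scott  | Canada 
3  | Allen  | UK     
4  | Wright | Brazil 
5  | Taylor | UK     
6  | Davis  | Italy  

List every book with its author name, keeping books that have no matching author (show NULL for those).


LEFT JOIN keeps every row from books (the left table); where author_id has no match in authors, the author columns become NULL. Walk through each book:
  - book 1 (Empty Rooms): author_id=3 -> matches Allen
  - book 2 (River Crossing): author_id=4 -> matches Wright
  - book 3 (The Iron Gate): author_id=NULL, no match -> kept with NULL
  - book 4 (Falling Leaves): author_id=3 -> matches Allen
  - book 5 (The Red Mountain): author_id=5 -> matches Taylor
All 5 rows appear; 1 has NULL author.

SQL:
SELECT a.title, b.name AS author
FROM books a
LEFT JOIN authors b ON a.author_id = b.id

Result:
title            | author
-----------------+-------
Empty Rooms      | Allen 
River Crossing   | Wright
The Iron Gate    | NULL  
Falling Leaves   | Allen 
The Red Mountain | Taylor


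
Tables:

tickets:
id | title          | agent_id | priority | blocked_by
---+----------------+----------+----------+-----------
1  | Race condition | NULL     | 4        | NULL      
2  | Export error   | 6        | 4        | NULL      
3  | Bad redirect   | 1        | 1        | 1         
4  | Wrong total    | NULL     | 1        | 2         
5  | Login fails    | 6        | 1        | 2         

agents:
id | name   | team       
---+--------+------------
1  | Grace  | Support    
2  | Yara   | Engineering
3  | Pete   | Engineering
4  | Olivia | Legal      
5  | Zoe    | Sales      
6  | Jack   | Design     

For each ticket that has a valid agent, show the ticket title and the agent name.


INNER JOIN keeps only tickets rows whose agent_id matches an id in agents. Walk through each ticket:
  - ticket 1 (Race condition): agent_id=NULL, no match -> dropped
  - ticket 2 (Export error): agent_id=6 -> matches Jack
  - ticket 3 (Bad redirect): agent_id=1 -> matches Grace
  - ticket 4 (Wrong total): agent_id=NULL, no match -> dropped
  - ticket 5 (Login fails): agent_id=6 -> matches Jack
So 2 of 5 rows are dropped.

SQL:
SELECT a.title, b.name AS agent
FROM tickets a
INNER JOIN agents b ON a.agent_id = b.id

Result:
title        | agent
-------------+------
Export error | Jack 
Bad redirect | Grace
Login fails  | Jack 


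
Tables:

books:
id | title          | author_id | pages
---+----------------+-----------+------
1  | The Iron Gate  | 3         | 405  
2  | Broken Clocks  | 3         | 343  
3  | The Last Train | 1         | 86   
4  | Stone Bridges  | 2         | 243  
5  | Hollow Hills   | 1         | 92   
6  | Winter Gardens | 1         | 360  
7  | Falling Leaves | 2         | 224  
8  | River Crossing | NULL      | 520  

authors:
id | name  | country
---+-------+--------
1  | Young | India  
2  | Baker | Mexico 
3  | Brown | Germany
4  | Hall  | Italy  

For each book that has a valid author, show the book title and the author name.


INNER JOIN keeps only books rows whose author_id matches an id in authors. Walk through each book:
  - book 1 (The Iron Gate): author_id=3 -> matches Brown
  - book 2 (Broken Clocks): author_id=3 -> matches Brown
  - book 3 (The Last Train): author_id=1 -> matches Young
  - book 4 (Stone Bridges): author_id=2 -> matches Baker
  - book 5 (Hollow Hills): author_id=1 -> matches Young
  - book 6 (Winter Gardens): author_id=1 -> matches Young
  - book 7 (Falling Leaves): author_id=2 -> matches Baker
  - book 8 (River Crossing): author_id=NULL, no match -> dropped
So 1 of 8 rows is dropped.

SQL:
SELECT a.title, b.name AS author
FROM books a
INNER JOIN authors b ON a.author_id = b.id

Result:
title          | author
---------------+-------
The Iron Gate  | Brown 
Broken Clocks  | Brown 
The Last Train | Young 
Stone Bridges  | Baker 
Hollow Hills   | Young 
Winter Gardens | Young 
Falling Leaves | Baker 


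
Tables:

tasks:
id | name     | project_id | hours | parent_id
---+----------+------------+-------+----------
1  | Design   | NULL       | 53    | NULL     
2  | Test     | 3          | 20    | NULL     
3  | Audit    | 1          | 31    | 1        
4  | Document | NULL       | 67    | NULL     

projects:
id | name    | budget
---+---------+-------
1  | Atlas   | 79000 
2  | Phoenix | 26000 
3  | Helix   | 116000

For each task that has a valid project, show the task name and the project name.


INNER JOIN keeps only tasks rows whose project_id matches an id in projects. Walk through each task:
  - task 1 (Design): project_id=NULL, no match -> dropped
  - task 2 (Test): project_id=3 -> matches Helix
  - task 3 (Audit): project_id=1 -> matches Atlas
  - task 4 (Document): project_id=NULL, no match -> dropped
So 2 of 4 rows are dropped.

SQL:
SELECT a.name, b.name AS project
FROM tasks a
INNER JOIN projects b ON a.project_id = b.id

Result:
name  | project
------+--------
Test  | Helix  
Audit | Atlas  


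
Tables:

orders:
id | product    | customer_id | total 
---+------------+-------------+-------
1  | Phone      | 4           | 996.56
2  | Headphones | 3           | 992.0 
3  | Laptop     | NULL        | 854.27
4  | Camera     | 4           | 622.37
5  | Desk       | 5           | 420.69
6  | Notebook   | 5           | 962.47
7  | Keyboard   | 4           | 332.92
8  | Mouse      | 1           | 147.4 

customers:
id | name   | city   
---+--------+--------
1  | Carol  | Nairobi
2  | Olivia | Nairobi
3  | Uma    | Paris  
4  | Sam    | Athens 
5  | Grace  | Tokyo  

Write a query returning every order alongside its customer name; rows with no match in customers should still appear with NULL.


LEFT JOIN keeps every row from orders (the left table); where customer_id has no match in customers, the customer columns become NULL. Walk through each order:
  - order 1 (Phone): customer_id=4 -> matches Sam
  - order 2 (Headphones): customer_id=3 -> matches Uma
  - order 3 (Laptop): customer_id=NULL, no match -> kept with NULL
  - order 4 (Camera): customer_id=4 -> matches Sam
  - order 5 (Desk): customer_id=5 -> matches Grace
  - order 6 (Notebook): customer_id=5 -> matches Grace
  - order 7 (Keyboard): customer_id=4 -> matches Sam
  - order 8 (Mouse): customer_id=1 -> matches Carol
All 8 rows appear; 1 has NULL customer.

SQL:
SELECT a.product, b.name AS customer
FROM orders a
LEFT JOIN customers b ON a.customer_id = b.id

Result:
product    | customer
-----------+---------
Phone      | Sam     
Headphones | Uma     
Laptop     | NULL    
Camera     | Sam     
Desk       | Grace   
Notebook   | Grace   
Keyboard   | Sam     
Mouse      | Carol   


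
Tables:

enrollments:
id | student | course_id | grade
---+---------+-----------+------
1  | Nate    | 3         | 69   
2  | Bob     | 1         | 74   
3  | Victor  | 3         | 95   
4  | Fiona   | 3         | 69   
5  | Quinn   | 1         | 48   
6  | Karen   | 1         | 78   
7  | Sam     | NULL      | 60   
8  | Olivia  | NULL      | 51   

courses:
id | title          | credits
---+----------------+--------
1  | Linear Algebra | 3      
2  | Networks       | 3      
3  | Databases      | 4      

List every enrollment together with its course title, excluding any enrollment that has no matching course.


INNER JOIN keeps only enrollments rows whose course_id matches an id in courses. Walk through each enrollment:
  - enrollment 1 (Nate): course_id=3 -> matches Databases
  - enrollment 2 (Bob): course_id=1 -> matches Linear Algebra
  - enrollment 3 (Victor): course_id=3 -> matches Databases
  - enrollment 4 (Fiona): course_id=3 -> matches Databases
  - enrollment 5 (Quinn): course_id=1 -> matches Linear Algebra
  - enrollment 6 (Karen): course_id=1 -> matches Linear Algebra
  - enrollment 7 (Sam): course_id=NULL, no match -> dropped
  - enrollment 8 (Olivia): course_id=NULL, no match -> dropped
So 2 of 8 rows are dropped.

SQL:
SELECT a.student, b.title AS course
FROM enrollments a
INNER JOIN courses b ON a.course_id = b.id

Result:
student | course        
--------+---------------
Nate    | Databases     
Bob     | Linear Algebra
Victor  | Databases     
Fiona   | Databases     
Quinn   | Linear Algebra
Karen   | Linear Algebra


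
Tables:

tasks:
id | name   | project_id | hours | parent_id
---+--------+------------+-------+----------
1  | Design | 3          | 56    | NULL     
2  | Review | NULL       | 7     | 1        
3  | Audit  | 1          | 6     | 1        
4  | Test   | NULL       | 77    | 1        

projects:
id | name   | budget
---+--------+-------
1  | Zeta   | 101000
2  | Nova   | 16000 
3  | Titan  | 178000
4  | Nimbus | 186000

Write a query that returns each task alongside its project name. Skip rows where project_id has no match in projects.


INNER JOIN keeps only tasks rows whose project_id matches an id in projects. Walk through each task:
  - task 1 (Design): project_id=3 -> matches Titan
  - task 2 (Review): project_id=NULL, no match -> dropped
  - task 3 (Audit): project_id=1 -> matches Zeta
  - task 4 (Test): project_id=NULL, no match -> dropped
So 2 of 4 rows are dropped.

SQL:
SELECT a.name, b.name AS project
FROM tasks a
INNER JOIN projects b ON a.project_id = b.id

Result:
name   | project
-------+--------
Design | Titan  
Audit  | Zeta   


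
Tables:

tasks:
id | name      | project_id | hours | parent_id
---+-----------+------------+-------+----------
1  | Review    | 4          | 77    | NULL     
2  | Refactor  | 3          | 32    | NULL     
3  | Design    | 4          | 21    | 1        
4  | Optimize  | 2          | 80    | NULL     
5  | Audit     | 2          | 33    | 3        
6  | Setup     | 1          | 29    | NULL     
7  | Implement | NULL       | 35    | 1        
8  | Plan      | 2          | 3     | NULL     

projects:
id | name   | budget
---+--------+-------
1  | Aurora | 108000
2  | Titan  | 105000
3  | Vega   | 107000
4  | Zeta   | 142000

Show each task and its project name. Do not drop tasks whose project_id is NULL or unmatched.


LEFT JOIN keeps every row from tasks (the left table); where project_id has no match in projects, the project columns become NULL. Walk through each task:
  - task 1 (Review): project_id=4 -> matches Zeta
  - task 2 (Refactor): project_id=3 -> matches Vega
  - task 3 (Design): project_id=4 -> matches Zeta
  - task 4 (Optimize): project_id=2 -> matches Titan
  - task 5 (Audit): project_id=2 -> matches Titan
  - task 6 (Setup): project_id=1 -> matches Aurora
  - task 7 (Implement): project_id=NULL, no match -> kept with NULL
  - task 8 (Plan): project_id=2 -> matches Titan
All 8 rows appear; 1 has NULL project.

SQL:
SELECT a.name, b.name AS project
FROM tasks a
LEFT JOIN projects b ON a.project_id = b.id

Result:
name      | project
----------+--------
Review    | Zeta   
Refactor  | Vega   
Design    | Zeta   
Optimize  | Titan  
Audit     | Titan  
Setup     | Aurora 
Implement | NULL   
Plan      | Titan  


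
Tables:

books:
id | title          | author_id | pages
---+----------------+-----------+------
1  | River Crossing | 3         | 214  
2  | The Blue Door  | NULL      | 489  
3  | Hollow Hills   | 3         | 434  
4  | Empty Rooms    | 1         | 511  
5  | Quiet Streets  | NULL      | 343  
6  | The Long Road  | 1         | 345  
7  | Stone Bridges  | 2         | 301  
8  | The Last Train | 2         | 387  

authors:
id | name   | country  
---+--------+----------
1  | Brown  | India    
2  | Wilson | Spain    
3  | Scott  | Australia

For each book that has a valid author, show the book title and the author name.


INNER JOIN keeps only books rows whose author_id matches an id in authors. Walk through each book:
  - book 1 (River Crossing): author_id=3 -> matches Scott
  - book 2 (The Blue Door): author_id=NULL, no match -> dropped
  - book 3 (Hollow Hills): author_id=3 -> matches Scott
  - book 4 (Empty Rooms): author_id=1 -> matches Brown
  - book 5 (Quiet Streets): author_id=NULL, no match -> dropped
  - book 6 (The Long Road): author_id=1 -> matches Brown
  - book 7 (Stone Bridges): author_id=2 -> matches Wilson
  - book 8 (The Last Train): author_id=2 -> matches Wilson
So 2 of 8 rows are dropped.

SQL:
SELECT a.title, b.name AS author
FROM books a
INNER JOIN authors b ON a.author_id = b.id

Result:
title          | author
---------------+-------
River Crossing | Scott 
Hollow Hills   | Scott 
Empty Rooms    | Brown 
The Long Road  | Brown 
Stone Bridges  | Wilson
The Last Train | Wilson


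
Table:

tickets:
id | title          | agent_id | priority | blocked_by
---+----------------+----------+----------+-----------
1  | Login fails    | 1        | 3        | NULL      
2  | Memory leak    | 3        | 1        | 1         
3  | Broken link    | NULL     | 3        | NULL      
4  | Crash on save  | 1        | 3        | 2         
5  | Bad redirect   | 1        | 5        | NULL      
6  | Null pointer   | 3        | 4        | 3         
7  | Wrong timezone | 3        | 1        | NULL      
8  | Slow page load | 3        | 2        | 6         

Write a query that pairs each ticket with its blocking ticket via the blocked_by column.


This is a self-join: tickets is joined to a second copy of itself, matching each row's blocked_by to another row's id. Use LEFT JOIN so rows with blocked_by=NULL are kept.
  - ticket 1 (Login fails): blocked_by=NULL -> NULL
  - ticket 2 (Memory leak): blocked_by=1 -> Login fails
  - ticket 3 (Broken link): blocked_by=NULL -> NULL
  - ticket 4 (Crash on save): blocked_by=2 -> Memory leak
  - ticket 5 (Bad redirect): blocked_by=NULL -> NULL
  - ticket 6 (Null pointer): blocked_by=3 -> Broken link
  - ticket 7 (Wrong timezone): blocked_by=NULL -> NULL
  - ticket 8 (Slow page load): blocked_by=6 -> Null pointer

SQL:
SELECT a.title AS item, b.title AS blocked_by
FROM tickets a
LEFT JOIN tickets b ON a.blocked_by = b.id

Result:
item           | blocked_by  
---------------+-------------
Login fails    | NULL        
Memory leak    | Login fails 
Broken link    | NULL        
Crash on save  | Memory leak 
Bad redirect   | NULL        
Null pointer   | Broken link 
Wrong timezone | NULL        
Slow page load | Null pointer


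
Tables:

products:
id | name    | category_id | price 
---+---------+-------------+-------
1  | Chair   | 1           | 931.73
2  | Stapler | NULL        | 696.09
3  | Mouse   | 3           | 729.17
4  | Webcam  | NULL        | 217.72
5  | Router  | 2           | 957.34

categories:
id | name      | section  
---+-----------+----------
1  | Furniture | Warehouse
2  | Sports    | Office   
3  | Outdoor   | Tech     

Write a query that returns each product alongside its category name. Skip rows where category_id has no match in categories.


INNER JOIN keeps only products rows whose category_id matches an id in categories. Walk through each product:
  - product 1 (Chair): category_id=1 -> matches Furniture
  - product 2 (Stapler): category_id=NULL, no match -> dropped
  - product 3 (Mouse): category_id=3 -> matches Outdoor
  - product 4 (Webcam): category_id=NULL, no match -> dropped
  - product 5 (Router): category_id=2 -> matches Sports
So 2 of 5 rows are dropped.

SQL:
SELECT a.name, b.name AS category
FROM products a
INNER JOIN categories b ON a.category_id = b.id

Result:
name   | category 
-------+----------
Chair  | Furniture
Mouse  | Outdoor  
Router | Sports   


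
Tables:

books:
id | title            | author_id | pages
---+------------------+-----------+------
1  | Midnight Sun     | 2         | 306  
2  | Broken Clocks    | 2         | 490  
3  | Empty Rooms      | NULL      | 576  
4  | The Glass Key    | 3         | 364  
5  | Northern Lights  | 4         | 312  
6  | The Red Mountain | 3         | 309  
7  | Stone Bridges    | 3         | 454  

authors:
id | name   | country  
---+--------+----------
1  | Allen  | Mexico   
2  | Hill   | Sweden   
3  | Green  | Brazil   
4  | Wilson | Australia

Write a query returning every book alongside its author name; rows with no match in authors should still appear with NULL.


LEFT JOIN keeps every row from books (the left table); where author_id has no match in authors, the author columns become NULL. Walk through each book:
  - book 1 (Midnight Sun): author_id=2 -> matches Hill
  - book 2 (Broken Clocks): author_id=2 -> matches Hill
  - book 3 (Empty Rooms): author_id=NULL, no match -> kept with NULL
  - book 4 (The Glass Key): author_id=3 -> matches Green
  - book 5 (Northern Lights): author_id=4 -> matches Wilson
  - book 6 (The Red Mountain): author_id=3 -> matches Green
  - book 7 (Stone Bridges): author_id=3 -> matches Green
All 7 rows appear; 1 has NULL author.

SQL:
SELECT a.title, b.name AS author
FROM books a
LEFT JOIN authors b ON a.author_id = b.id

Result:
title            | author
-----------------+-------
Midnight Sun     | Hill  
Broken Clocks    | Hill  
Empty Rooms      | NULL  
The Glass Key    | Green 
Northern Lights  | Wilson
The Red Mountain | Green 
Stone Bridges    | Green 


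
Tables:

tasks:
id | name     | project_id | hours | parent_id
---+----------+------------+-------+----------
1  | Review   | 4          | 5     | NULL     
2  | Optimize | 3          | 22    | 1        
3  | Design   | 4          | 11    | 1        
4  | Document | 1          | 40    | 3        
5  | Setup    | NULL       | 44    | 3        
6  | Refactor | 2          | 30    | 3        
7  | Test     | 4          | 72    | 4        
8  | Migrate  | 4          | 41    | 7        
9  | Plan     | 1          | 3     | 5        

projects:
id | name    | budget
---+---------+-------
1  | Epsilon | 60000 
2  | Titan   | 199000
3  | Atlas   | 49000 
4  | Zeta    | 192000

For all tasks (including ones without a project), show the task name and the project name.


LEFT JOIN keeps every row from tasks (the left table); where project_id has no match in projects, the project columns become NULL. Walk through each task:
  - task 1 (Review): project_id=4 -> matches Zeta
  - task 2 (Optimize): project_id=3 -> matches Atlas
  - task 3 (Design): project_id=4 -> matches Zeta
  - task 4 (Document): project_id=1 -> matches Epsilon
  - task 5 (Setup): project_id=NULL, no match -> kept with NULL
  - task 6 (Refactor): project_id=2 -> matches Titan
  - task 7 (Test): project_id=4 -> matches Zeta
  - task 8 (Migrate): project_id=4 -> matches Zeta
  - task 9 (Plan): project_id=1 -> matches Epsilon
All 9 rows appear; 1 has NULL project.

SQL:
SELECT a.name, b.name AS project
FROM tasks a
LEFT JOIN projects b ON a.project_id = b.id

Result:
name     | project
---------+--------
Review   | Zeta   
Optimize | Atlas  
Design   | Zeta   
Document | Epsilon
Setup    | NULL   
Refactor | Titan  
Test     | Zeta   
Migrate  | Zeta   
Plan     | Epsilon


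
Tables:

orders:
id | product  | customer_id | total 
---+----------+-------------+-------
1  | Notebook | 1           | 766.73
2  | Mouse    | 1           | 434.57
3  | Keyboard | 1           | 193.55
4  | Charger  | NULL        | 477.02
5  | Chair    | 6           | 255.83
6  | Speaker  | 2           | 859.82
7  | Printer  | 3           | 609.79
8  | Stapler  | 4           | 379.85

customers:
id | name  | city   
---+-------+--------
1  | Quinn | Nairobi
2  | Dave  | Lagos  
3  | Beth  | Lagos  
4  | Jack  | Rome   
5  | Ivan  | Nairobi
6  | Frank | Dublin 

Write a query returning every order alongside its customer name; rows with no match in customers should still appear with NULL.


LEFT JOIN keeps every row from orders (the left table); where customer_id has no match in customers, the customer columns become NULL. Walk through each order:
  - order 1 (Notebook): customer_id=1 -> matches Quinn
  - order 2 (Mouse): customer_id=1 -> matches Quinn
  - order 3 (Keyboard): customer_id=1 -> matches Quinn
  - order 4 (Charger): customer_id=NULL, no match -> kept with NULL
  - order 5 (Chair): customer_id=6 -> matches Frank
  - order 6 (Speaker): customer_id=2 -> matches Dave
  - order 7 (Printer): customer_id=3 -> matches Beth
  - order 8 (Stapler): customer_id=4 -> matches Jack
All 8 rows appear; 1 has NULL customer.

SQL:
SELECT a.product, b.name AS customer
FROM orders a
LEFT JOIN customers b ON a.customer_id = b.id

Result:
product  | customer
---------+---------
Notebook | Quinn   
Mouse    | Quinn   
Keyboard | Quinn   
Charger  | NULL    
Chair    | Frank   
Speaker  | Dave    
Printer  | Beth    
Stapler  | Jack    


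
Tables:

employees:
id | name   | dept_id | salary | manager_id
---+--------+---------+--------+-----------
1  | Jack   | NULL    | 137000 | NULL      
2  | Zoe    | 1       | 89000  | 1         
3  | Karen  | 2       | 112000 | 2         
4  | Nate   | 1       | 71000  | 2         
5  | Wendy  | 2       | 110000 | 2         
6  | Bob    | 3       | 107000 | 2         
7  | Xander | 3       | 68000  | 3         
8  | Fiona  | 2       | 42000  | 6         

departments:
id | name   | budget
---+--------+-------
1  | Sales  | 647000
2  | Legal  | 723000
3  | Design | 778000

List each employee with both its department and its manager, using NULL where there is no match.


Two LEFT JOINs from the same base table employees: one to departments via dept_id, one to employees itself via manager_id. Both are LEFT so every employee is preserved.
Match against departments:
  - employee 1 (Jack): dept_id=NULL, no match -> kept with NULL
  - employee 2 (Zoe): dept_id=1 -> matches Sales
  - employee 3 (Karen): dept_id=2 -> matches Legal
  - employee 4 (Nate): dept_id=1 -> matches Sales
  - employee 5 (Wendy): dept_id=2 -> matches Legal
  - employee 6 (Bob): dept_id=3 -> matches Design
  - employee 7 (Xander): dept_id=3 -> matches Design
  - employee 8 (Fiona): dept_id=2 -> matches Legal
Match against employees (self):
  - employee 1 (Jack): manager_id=NULL -> NULL
  - employee 2 (Zoe): manager_id=1 -> Jack
  - employee 3 (Karen): manager_id=2 -> Zoe
  - employee 4 (Nate): manager_id=2 -> Zoe
  - employee 5 (Wendy): manager_id=2 -> Zoe
  - employee 6 (Bob): manager_id=2 -> Zoe
  - employee 7 (Xander): manager_id=3 -> Karen
  - employee 8 (Fiona): manager_id=6 -> Bob

SQL:
SELECT a.name, b.name AS department, c.name AS manager
FROM employees a
LEFT JOIN departments b ON a.dept_id = b.id
LEFT JOIN employees c ON a.manager_id = c.id

Result:
name   | department | manager
-------+------------+--------
Jack   | NULL       | NULL   
Zoe    | Sales      | Jack   
Karen  | Legal      | Zoe    
Nate   | Sales      | Zoe    
Wendy  | Legal      | Zoe    
Bob    | Design     | Zoe    
Xander | Design     | Karen  
Fiona  | Legal      | Bob    


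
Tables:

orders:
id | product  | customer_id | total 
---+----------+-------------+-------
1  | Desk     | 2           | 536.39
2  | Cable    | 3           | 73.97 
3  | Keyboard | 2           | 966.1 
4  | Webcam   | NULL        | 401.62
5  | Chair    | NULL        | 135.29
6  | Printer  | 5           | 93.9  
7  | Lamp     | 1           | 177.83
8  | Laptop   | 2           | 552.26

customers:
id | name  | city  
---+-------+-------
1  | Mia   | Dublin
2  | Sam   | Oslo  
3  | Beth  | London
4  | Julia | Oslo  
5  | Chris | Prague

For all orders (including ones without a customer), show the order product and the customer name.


LEFT JOIN keeps every row from orders (the left table); where customer_id has no match in customers, the customer columns become NULL. Walk through each order:
  - order 1 (Desk): customer_id=2 -> matches Sam
  - order 2 (Cable): customer_id=3 -> matches Beth
  - order 3 (Keyboard): customer_id=2 -> matches Sam
  - order 4 (Webcam): customer_id=NULL, no match -> kept with NULL
  - order 5 (Chair): customer_id=NULL, no match -> kept with NULL
  - order 6 (Printer): customer_id=5 -> matches Chris
  - order 7 (Lamp): customer_id=1 -> matches Mia
  - order 8 (Laptop): customer_id=2 -> matches Sam
All 8 rows appear; 2 have NULL customer.

SQL:
SELECT a.product, b.name AS customer
FROM orders a
LEFT JOIN customers b ON a.customer_id = b.id

Result:
product  | customer
---------+---------
Desk     | Sam     
Cable    | Beth    
Keyboard | Sam     
Webcam   | NULL    
Chair    | NULL    
Printer  | Chris   
Lamp     | Mia     
Laptop   | Sam     


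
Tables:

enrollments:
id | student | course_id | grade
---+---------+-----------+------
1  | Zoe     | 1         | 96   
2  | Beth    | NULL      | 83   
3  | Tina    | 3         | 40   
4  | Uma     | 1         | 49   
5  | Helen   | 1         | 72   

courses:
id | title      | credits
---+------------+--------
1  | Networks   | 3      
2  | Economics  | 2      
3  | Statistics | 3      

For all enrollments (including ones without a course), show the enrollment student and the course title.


LEFT JOIN keeps every row from enrollments (the left table); where course_id has no match in courses, the course columns become NULL. Walk through each enrollment:
  - enrollment 1 (Zoe): course_id=1 -> matches Networks
  - enrollment 2 (Beth): course_id=NULL, no match -> kept with NULL
  - enrollment 3 (Tina): course_id=3 -> matches Statistics
  - enrollment 4 (Uma): course_id=1 -> matches Networks
  - enrollment 5 (Helen): course_id=1 -> matches Networks
All 5 rows appear; 1 has NULL course.

SQL:
SELECT a.student, b.title AS course
FROM enrollments a
LEFT JOIN courses b ON a.course_id = b.id

Result:
student | course    
--------+-----------
Zoe     | Networks  
Beth    | NULL      
Tina    | Statistics
Uma     | Networks  
Helen   | Networks  


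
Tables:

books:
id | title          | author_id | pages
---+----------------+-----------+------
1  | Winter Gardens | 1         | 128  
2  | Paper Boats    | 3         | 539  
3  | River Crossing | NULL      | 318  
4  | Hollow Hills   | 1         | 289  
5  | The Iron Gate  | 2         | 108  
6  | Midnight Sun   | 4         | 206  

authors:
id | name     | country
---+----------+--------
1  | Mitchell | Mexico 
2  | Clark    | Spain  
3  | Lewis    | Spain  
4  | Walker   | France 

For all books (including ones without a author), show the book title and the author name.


LEFT JOIN keeps every row from books (the left table); where author_id has no match in authors, the author columns become NULL. Walk through each book:
  - book 1 (Winter Gardens): author_id=1 -> matches Mitchell
  - book 2 (Paper Boats): author_id=3 -> matches Lewis
  - book 3 (River Crossing): author_id=NULL, no match -> kept with NULL
  - book 4 (Hollow Hills): author_id=1 -> matches Mitchell
  - book 5 (The Iron Gate): author_id=2 -> matches Clark
  - book 6 (Midnight Sun): author_id=4 -> matches Walker
All 6 rows appear; 1 has NULL author.

SQL:
SELECT a.title, b.name AS author
FROM books a
LEFT JOIN authors b ON a.author_id = b.id

Result:
title          | author  
---------------+---------
Winter Gardens | Mitchell
Paper Boats    | Lewis   
River Crossing | NULL    
Hollow Hills   | Mitchell
The Iron Gate  | Clark   
Midnight Sun   | Walker  


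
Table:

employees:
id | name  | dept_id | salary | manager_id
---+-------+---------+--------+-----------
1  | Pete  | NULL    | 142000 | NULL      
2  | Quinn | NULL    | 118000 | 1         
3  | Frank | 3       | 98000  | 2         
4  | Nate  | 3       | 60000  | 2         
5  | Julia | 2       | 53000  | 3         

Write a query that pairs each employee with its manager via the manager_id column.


This is a self-join: employees is joined to a second copy of itself, matching each row's manager_id to another row's id. Use LEFT JOIN so rows with manager_id=NULL are kept.
  - employee 1 (Pete): manager_id=NULL -> NULL
  - employee 2 (Quinn): manager_id=1 -> Pete
  - employee 3 (Frank): manager_id=2 -> Quinn
  - employee 4 (Nate): manager_id=2 -> Quinn
  - employee 5 (Julia): manager_id=3 -> Frank

SQL:
SELECT a.name AS item, b.name AS manager
FROM employees a
LEFT JOIN employees b ON a.manager_id = b.id

Result:
item  | manager
------+--------
Pete  | NULL   
Quinn | Pete   
Frank | Quinn  
Nate  | Quinn  
Julia | Frank  


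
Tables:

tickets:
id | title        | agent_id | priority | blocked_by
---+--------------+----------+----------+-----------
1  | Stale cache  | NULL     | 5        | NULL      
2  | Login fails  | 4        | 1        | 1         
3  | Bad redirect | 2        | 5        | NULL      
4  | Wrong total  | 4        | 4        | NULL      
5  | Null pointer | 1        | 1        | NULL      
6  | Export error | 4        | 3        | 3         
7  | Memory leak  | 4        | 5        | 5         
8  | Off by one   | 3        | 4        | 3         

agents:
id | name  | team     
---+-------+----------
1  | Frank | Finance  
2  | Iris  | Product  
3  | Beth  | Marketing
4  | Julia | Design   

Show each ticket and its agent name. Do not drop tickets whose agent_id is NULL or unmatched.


LEFT JOIN keeps every row from tickets (the left table); where agent_id has no match in agents, the agent columns become NULL. Walk through each ticket:
  - ticket 1 (Stale cache): agent_id=NULL, no match -> kept with NULL
  - ticket 2 (Login fails): agent_id=4 -> matches Julia
  - ticket 3 (Bad redirect): agent_id=2 -> matches Iris
  - ticket 4 (Wrong total): agent_id=4 -> matches Julia
  - ticket 5 (Null pointer): agent_id=1 -> matches Frank
  - ticket 6 (Export error): agent_id=4 -> matches Julia
  - ticket 7 (Memory leak): agent_id=4 -> matches Julia
  - ticket 8 (Off by one): agent_id=3 -> matches Beth
All 8 rows appear; 1 has NULL agent.

SQL:
SELECT a.title, b.name AS agent
FROM tickets a
LEFT JOIN agents b ON a.agent_id = b.id

Result:
title        | agent
-------------+------
Stale cache  | NULL 
Login fails  | Julia
Bad redirect | Iris 
Wrong total  | Julia
Null pointer | Frank
Export error | Julia
Memory leak  | Julia
Off by one   | Beth 
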